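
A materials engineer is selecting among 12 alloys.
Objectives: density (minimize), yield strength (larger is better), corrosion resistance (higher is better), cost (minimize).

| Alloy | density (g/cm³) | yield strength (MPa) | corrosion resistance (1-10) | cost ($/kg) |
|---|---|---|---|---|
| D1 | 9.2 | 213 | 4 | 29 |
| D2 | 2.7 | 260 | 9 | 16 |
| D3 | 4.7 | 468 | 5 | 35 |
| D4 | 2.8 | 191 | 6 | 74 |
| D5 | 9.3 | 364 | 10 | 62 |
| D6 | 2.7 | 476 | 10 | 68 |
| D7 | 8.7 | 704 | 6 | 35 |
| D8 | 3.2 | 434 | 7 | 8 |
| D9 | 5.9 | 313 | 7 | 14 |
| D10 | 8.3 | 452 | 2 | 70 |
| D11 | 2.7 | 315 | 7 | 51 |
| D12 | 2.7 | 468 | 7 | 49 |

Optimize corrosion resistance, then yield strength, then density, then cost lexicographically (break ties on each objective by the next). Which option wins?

First maximize corrosion resistance: best is 10, kept {D5, D6}.
Then maximize yield strength: best is 476, kept {D6}.

D6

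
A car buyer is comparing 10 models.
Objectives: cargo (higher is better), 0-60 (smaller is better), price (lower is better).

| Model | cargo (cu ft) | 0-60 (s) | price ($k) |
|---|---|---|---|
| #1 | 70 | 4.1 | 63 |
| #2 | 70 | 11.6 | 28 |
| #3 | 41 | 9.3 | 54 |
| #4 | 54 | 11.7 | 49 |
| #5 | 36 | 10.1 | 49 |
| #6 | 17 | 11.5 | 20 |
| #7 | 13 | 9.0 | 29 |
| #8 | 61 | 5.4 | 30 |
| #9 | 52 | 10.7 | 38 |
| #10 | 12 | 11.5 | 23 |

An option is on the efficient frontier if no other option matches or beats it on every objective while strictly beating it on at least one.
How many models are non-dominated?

5

#1: not dominated (best 0-60).
#2: not dominated.
#3: dominated by #8 (cargo 61≥41, 0-60 5.4≤9.3, price 30≤54).
#4: dominated by #2 (cargo 70≥54, 0-60 11.6≤11.7, price 28≤49).
#5: dominated by #8 (cargo 61≥36, 0-60 5.4≤10.1, price 30≤49).
#6: not dominated (best price).
#7: not dominated.
#8: not dominated.
#9: dominated by #8 (cargo 61≥52, 0-60 5.4≤10.7, price 30≤38).
#10: dominated by #6 (cargo 17≥12, 0-60 11.5≤11.5, price 20≤23).
Pareto-optimal: #1, #2, #6, #7, #8 → 5.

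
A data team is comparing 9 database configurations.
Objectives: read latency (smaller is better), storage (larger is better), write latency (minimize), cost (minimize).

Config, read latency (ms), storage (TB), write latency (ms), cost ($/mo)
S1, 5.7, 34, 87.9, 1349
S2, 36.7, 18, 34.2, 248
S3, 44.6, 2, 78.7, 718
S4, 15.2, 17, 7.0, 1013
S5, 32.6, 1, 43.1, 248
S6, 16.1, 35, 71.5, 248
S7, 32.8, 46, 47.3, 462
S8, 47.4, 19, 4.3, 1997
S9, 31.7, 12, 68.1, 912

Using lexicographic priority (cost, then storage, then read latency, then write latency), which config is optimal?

S6

First minimize cost: best is 248, kept {S2, S5, S6}.
Then maximize storage: best is 35, kept {S6}.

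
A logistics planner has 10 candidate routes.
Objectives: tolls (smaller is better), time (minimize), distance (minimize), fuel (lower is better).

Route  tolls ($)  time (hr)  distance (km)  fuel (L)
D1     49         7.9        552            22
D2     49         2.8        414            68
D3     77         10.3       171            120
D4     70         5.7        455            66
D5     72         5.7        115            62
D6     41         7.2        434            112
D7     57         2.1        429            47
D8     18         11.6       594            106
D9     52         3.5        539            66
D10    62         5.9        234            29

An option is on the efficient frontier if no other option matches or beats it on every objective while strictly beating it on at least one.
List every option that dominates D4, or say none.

D7

D7: tolls 57≤70, time 2.1≤5.7, distance 429≤455, fuel 47≤66 — dominates D4.
Others (D1, D2, D3, D5, D6, D8, D9, D10) are each worse than D4 on at least one objective.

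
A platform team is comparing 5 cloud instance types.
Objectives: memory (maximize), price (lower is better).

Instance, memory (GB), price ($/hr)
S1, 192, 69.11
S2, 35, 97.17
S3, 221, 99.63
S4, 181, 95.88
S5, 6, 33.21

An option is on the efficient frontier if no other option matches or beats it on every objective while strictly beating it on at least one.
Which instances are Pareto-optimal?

S1, S3, S5

S1: not dominated.
S2: dominated by S1 (memory 192≥35, price 69.11≤97.17).
S3: not dominated (best memory).
S4: dominated by S1 (memory 192≥181, price 69.11≤95.88).
S5: not dominated (best price).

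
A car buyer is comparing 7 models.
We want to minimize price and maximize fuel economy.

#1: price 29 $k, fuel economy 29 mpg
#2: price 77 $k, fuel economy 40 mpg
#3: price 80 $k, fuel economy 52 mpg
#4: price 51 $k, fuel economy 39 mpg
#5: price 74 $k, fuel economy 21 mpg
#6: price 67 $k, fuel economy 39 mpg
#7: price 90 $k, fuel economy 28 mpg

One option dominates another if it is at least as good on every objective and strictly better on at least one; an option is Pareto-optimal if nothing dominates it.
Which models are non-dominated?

#1: not dominated (best price).
#2: not dominated.
#3: not dominated (best fuel economy).
#4: not dominated.
#5: dominated by #1 (price 29≤74, fuel economy 29≥21).
#6: dominated by #4 (price 51≤67, fuel economy 39≥39).
#7: dominated by #1 (price 29≤90, fuel economy 29≥28).

#1, #2, #3, #4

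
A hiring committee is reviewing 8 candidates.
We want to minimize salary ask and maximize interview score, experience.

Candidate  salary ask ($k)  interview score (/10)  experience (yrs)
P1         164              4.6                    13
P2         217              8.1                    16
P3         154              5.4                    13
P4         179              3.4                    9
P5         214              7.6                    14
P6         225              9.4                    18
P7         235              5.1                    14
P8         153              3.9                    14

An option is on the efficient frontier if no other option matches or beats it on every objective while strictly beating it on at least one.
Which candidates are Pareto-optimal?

P1: dominated by P3 (salary ask 154≤164, interview score 5.4≥4.6, experience 13≥13).
P2: not dominated.
P3: not dominated.
P4: dominated by P1 (salary ask 164≤179, interview score 4.6≥3.4, experience 13≥9).
P5: not dominated.
P6: not dominated (best interview score).
P7: dominated by P2 (salary ask 217≤235, interview score 8.1≥5.1, experience 16≥14).
P8: not dominated (best salary ask).

P2, P3, P5, P6, P8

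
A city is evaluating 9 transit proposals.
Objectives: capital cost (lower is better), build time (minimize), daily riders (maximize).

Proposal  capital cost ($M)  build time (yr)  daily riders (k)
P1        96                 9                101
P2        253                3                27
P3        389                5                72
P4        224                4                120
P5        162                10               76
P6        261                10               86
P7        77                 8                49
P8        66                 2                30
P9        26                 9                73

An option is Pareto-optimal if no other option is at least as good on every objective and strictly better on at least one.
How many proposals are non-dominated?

P1: not dominated.
P2: dominated by P8 (capital cost 66≤253, build time 2≤3, daily riders 30≥27).
P3: dominated by P4 (capital cost 224≤389, build time 4≤5, daily riders 120≥72).
P4: not dominated (best daily riders).
P5: dominated by P1 (capital cost 96≤162, build time 9≤10, daily riders 101≥76).
P6: dominated by P1 (capital cost 96≤261, build time 9≤10, daily riders 101≥86).
P7: not dominated.
P8: not dominated (best build time).
P9: not dominated (best capital cost).
Pareto-optimal: P1, P4, P7, P8, P9 → 5.

5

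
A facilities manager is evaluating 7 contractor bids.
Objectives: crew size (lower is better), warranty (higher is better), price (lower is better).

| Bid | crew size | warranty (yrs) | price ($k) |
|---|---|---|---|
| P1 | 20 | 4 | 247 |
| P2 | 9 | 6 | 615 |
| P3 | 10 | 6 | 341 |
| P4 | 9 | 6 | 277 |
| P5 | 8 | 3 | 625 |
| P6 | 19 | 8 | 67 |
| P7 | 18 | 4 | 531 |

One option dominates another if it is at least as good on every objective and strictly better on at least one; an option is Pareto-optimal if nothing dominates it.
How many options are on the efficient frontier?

3

P1: dominated by P6 (crew size 19≤20, warranty 8≥4, price 67≤247).
P2: dominated by P4 (crew size 9≤9, warranty 6≥6, price 277≤615).
P3: dominated by P4 (crew size 9≤10, warranty 6≥6, price 277≤341).
P4: not dominated.
P5: not dominated (best crew size).
P6: not dominated (best warranty).
P7: dominated by P3 (crew size 10≤18, warranty 6≥4, price 341≤531).
Pareto-optimal: P4, P5, P6 → 3.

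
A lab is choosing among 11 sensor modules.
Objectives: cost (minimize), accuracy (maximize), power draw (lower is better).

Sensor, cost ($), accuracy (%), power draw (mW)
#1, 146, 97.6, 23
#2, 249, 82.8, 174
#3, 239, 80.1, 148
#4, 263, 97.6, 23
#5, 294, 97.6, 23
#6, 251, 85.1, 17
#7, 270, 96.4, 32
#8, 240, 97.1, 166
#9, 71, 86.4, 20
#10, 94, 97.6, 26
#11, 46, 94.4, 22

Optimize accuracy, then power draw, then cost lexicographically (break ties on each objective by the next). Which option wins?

First maximize accuracy: best is 97.6, kept {#1, #4, #5, #10}.
Then minimize power draw: best is 23, kept {#1, #4, #5}.
Then minimize cost: best is 146, kept {#1}.

#1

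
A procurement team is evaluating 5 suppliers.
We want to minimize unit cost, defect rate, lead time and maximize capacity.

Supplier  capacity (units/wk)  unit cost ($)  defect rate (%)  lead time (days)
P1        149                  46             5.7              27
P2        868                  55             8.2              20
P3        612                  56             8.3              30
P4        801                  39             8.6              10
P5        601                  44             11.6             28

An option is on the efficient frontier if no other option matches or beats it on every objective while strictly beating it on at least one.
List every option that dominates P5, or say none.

P4: capacity 801≥601, unit cost 39≤44, defect rate 8.6≤11.6, lead time 10≤28 — dominates P5.
Others (P1, P2, P3) are each worse than P5 on at least one objective.

P4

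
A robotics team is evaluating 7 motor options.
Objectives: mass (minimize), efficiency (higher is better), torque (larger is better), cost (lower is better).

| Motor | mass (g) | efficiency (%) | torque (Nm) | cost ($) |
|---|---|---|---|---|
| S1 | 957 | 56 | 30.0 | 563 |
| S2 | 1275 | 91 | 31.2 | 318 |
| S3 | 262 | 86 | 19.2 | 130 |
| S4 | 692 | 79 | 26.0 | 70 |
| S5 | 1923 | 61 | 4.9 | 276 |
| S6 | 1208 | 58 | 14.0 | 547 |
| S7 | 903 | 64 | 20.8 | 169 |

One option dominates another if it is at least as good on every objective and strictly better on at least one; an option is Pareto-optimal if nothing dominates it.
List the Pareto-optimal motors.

S1, S2, S3, S4

S1: not dominated.
S2: not dominated (best efficiency).
S3: not dominated (best mass).
S4: not dominated (best cost).
S5: dominated by S3 (mass 262≤1923, efficiency 86≥61, torque 19.2≥4.9, cost 130≤276).
S6: dominated by S3 (mass 262≤1208, efficiency 86≥58, torque 19.2≥14.0, cost 130≤547).
S7: dominated by S4 (mass 692≤903, efficiency 79≥64, torque 26.0≥20.8, cost 70≤169).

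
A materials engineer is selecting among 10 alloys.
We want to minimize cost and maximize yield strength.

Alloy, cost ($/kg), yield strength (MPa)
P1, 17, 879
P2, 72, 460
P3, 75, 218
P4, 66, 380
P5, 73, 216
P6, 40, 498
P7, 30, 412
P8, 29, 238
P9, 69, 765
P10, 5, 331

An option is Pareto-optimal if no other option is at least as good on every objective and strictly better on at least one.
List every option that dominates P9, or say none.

P1: cost 17≤69, yield strength 879≥765 — dominates P9.
Others (P2, P3, P4, P5, P6, P7, P8, P10) are each worse than P9 on at least one objective.

P1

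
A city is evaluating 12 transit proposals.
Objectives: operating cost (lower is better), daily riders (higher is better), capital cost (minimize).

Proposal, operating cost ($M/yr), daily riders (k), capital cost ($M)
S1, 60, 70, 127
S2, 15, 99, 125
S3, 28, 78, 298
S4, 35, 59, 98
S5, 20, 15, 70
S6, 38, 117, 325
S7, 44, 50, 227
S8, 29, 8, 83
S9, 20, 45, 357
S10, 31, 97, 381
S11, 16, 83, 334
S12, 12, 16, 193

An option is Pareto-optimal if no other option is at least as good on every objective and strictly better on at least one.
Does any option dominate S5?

No

S1: worse on operating cost (60 vs 20).
S2: worse on capital cost (125 vs 70).
S3: worse on operating cost (28 vs 20).
S4: worse on operating cost (35 vs 20).
S6: worse on operating cost (38 vs 20).
S7: worse on operating cost (44 vs 20).
S8: worse on operating cost (29 vs 20).
S9: worse on capital cost (357 vs 70).
S10: worse on operating cost (31 vs 20).
S11: worse on capital cost (334 vs 70).
S12: worse on capital cost (193 vs 70).
No option is at least as good as S5 on every objective and strictly better on one.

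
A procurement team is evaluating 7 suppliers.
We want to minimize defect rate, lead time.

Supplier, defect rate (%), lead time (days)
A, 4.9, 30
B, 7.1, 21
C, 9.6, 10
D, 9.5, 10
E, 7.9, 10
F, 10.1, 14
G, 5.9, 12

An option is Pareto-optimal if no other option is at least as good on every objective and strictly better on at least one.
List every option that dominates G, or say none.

none

A: worse on lead time (30 vs 12).
B: worse on defect rate (7.1 vs 5.9).
C: worse on defect rate (9.6 vs 5.9).
D: worse on defect rate (9.5 vs 5.9).
E: worse on defect rate (7.9 vs 5.9).
F: worse on defect rate (10.1 vs 5.9).
No option dominates G.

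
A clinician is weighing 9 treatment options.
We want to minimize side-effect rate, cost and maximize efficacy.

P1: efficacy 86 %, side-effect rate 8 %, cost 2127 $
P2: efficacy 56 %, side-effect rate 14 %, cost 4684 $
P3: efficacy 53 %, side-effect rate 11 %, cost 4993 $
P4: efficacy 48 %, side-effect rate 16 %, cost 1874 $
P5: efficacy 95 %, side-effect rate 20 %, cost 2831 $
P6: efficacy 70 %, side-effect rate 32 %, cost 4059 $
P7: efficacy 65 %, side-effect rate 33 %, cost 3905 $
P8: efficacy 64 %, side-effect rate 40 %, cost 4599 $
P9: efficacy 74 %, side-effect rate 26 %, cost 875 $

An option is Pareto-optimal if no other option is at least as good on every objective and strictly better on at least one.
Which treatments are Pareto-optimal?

P1: not dominated (best side-effect rate).
P2: dominated by P1 (efficacy 86≥56, side-effect rate 8≤14, cost 2127≤4684).
P3: dominated by P1 (efficacy 86≥53, side-effect rate 8≤11, cost 2127≤4993).
P4: not dominated.
P5: not dominated (best efficacy).
P6: dominated by P1 (efficacy 86≥70, side-effect rate 8≤32, cost 2127≤4059).
P7: dominated by P1 (efficacy 86≥65, side-effect rate 8≤33, cost 2127≤3905).
P8: dominated by P1 (efficacy 86≥64, side-effect rate 8≤40, cost 2127≤4599).
P9: not dominated (best cost).

P1, P4, P5, P9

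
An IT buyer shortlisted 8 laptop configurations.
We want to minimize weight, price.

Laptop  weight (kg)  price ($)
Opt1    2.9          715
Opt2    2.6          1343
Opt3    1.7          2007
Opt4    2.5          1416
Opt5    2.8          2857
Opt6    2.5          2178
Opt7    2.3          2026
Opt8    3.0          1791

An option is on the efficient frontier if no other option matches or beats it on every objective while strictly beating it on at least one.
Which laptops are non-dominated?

Opt1: not dominated (best price).
Opt2: not dominated.
Opt3: not dominated (best weight).
Opt4: not dominated.
Opt5: dominated by Opt2 (weight 2.6≤2.8, price 1343≤2857).
Opt6: dominated by Opt3 (weight 1.7≤2.5, price 2007≤2178).
Opt7: dominated by Opt3 (weight 1.7≤2.3, price 2007≤2026).
Opt8: dominated by Opt1 (weight 2.9≤3.0, price 715≤1791).

Opt1, Opt2, Opt3, Opt4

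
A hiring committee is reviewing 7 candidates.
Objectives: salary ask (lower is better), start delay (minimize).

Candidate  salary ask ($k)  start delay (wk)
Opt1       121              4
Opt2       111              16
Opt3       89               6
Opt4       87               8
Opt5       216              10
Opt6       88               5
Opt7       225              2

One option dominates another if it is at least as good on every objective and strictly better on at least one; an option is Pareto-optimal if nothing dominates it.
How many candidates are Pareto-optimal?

Opt1: not dominated.
Opt2: dominated by Opt3 (salary ask 89≤111, start delay 6≤16).
Opt3: dominated by Opt6 (salary ask 88≤89, start delay 5≤6).
Opt4: not dominated (best salary ask).
Opt5: dominated by Opt1 (salary ask 121≤216, start delay 4≤10).
Opt6: not dominated.
Opt7: not dominated (best start delay).
Pareto-optimal: Opt1, Opt4, Opt6, Opt7 → 4.

4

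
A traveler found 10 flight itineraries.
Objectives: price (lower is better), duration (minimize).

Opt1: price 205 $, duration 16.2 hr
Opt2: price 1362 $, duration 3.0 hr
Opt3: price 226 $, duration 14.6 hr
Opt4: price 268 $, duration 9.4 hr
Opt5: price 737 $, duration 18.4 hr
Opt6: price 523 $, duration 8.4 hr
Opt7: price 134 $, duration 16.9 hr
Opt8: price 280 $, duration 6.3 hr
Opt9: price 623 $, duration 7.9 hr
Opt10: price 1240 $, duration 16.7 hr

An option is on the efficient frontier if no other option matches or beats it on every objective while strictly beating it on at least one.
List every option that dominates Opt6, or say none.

Opt8: price 280≤523, duration 6.3≤8.4 — dominates Opt6.
Others (Opt1, Opt2, Opt3, Opt4, Opt5, Opt7, Opt9, Opt10) are each worse than Opt6 on at least one objective.

Opt8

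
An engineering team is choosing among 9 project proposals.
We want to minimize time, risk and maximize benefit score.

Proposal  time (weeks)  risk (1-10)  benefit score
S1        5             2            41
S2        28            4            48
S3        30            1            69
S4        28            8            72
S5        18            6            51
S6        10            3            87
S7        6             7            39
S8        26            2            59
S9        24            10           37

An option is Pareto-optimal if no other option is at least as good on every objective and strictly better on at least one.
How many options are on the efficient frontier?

S1: not dominated (best time).
S2: dominated by S6 (time 10≤28, risk 3≤4, benefit score 87≥48).
S3: not dominated (best risk).
S4: dominated by S6 (time 10≤28, risk 3≤8, benefit score 87≥72).
S5: dominated by S6 (time 10≤18, risk 3≤6, benefit score 87≥51).
S6: not dominated (best benefit score).
S7: dominated by S1 (time 5≤6, risk 2≤7, benefit score 41≥39).
S8: not dominated.
S9: dominated by S1 (time 5≤24, risk 2≤10, benefit score 41≥37).
Pareto-optimal: S1, S3, S6, S8 → 4.

4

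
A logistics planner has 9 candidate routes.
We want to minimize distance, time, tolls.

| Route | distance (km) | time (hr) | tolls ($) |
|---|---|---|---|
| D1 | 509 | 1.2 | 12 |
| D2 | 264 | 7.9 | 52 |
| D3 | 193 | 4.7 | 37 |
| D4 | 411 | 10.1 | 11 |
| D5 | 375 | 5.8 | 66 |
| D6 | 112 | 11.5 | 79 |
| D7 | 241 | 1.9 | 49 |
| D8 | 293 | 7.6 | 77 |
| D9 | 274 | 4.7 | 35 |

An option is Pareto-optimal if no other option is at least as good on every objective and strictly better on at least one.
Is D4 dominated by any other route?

No

D1: worse on distance (509 vs 411).
D2: worse on tolls (52 vs 11).
D3: worse on tolls (37 vs 11).
D5: worse on tolls (66 vs 11).
D6: worse on time (11.5 vs 10.1).
D7: worse on tolls (49 vs 11).
D8: worse on tolls (77 vs 11).
D9: worse on tolls (35 vs 11).
No option is at least as good as D4 on every objective and strictly better on one.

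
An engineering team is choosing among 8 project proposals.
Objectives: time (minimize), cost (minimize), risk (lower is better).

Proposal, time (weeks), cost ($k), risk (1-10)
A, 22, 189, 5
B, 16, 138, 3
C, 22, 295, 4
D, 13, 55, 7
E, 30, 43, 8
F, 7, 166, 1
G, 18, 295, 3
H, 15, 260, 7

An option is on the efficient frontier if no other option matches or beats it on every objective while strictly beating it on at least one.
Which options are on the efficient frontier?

B, D, E, F

A: dominated by B (time 16≤22, cost 138≤189, risk 3≤5).
B: not dominated.
C: dominated by B (time 16≤22, cost 138≤295, risk 3≤4).
D: not dominated.
E: not dominated (best cost).
F: not dominated (best time).
G: dominated by B (time 16≤18, cost 138≤295, risk 3≤3).
H: dominated by D (time 13≤15, cost 55≤260, risk 7≤7).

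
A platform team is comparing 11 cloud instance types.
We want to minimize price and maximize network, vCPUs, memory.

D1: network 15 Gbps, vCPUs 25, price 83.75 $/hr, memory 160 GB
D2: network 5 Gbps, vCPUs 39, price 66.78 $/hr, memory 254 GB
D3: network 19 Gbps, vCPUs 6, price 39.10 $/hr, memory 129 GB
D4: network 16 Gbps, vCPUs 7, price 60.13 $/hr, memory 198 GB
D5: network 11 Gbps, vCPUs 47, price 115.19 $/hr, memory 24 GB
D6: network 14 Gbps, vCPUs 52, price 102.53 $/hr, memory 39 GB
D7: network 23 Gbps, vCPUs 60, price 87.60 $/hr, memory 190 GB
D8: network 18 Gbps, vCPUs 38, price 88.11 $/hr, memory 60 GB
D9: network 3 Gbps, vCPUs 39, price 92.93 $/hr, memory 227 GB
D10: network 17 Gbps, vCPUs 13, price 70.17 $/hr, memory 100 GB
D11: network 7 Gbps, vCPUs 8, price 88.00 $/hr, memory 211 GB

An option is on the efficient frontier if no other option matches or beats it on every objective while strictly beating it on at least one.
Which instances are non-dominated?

D1, D2, D3, D4, D7, D10, D11

D1: not dominated.
D2: not dominated (best memory).
D3: not dominated (best price).
D4: not dominated.
D5: dominated by D6 (network 14≥11, vCPUs 52≥47, price 102.53≤115.19, memory 39≥24).
D6: dominated by D7 (network 23≥14, vCPUs 60≥52, price 87.60≤102.53, memory 190≥39).
D7: not dominated (best network).
D8: dominated by D7 (network 23≥18, vCPUs 60≥38, price 87.60≤88.11, memory 190≥60).
D9: dominated by D2 (network 5≥3, vCPUs 39≥39, price 66.78≤92.93, memory 254≥227).
D10: not dominated.
D11: not dominated.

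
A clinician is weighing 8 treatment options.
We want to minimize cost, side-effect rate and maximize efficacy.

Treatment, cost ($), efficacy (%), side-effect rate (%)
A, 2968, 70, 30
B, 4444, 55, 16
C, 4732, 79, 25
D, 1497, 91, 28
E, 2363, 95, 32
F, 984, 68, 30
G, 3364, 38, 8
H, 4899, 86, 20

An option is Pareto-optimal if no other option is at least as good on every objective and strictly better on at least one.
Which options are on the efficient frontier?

A: dominated by D (cost 1497≤2968, efficacy 91≥70, side-effect rate 28≤30).
B: not dominated.
C: not dominated.
D: not dominated.
E: not dominated (best efficacy).
F: not dominated (best cost).
G: not dominated (best side-effect rate).
H: not dominated.

B, C, D, E, F, G, H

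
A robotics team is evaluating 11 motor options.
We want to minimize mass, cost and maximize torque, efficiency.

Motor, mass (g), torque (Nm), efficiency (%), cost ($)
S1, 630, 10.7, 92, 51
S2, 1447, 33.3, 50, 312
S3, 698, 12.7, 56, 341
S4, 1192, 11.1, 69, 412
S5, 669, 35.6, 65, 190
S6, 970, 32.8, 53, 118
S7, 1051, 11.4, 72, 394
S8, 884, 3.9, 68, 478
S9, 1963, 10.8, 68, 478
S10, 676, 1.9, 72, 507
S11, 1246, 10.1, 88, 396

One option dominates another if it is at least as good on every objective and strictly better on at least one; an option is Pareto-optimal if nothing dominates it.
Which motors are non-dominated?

S1: not dominated (best mass).
S2: dominated by S5 (mass 669≤1447, torque 35.6≥33.3, efficiency 65≥50, cost 190≤312).
S3: dominated by S5 (mass 669≤698, torque 35.6≥12.7, efficiency 65≥56, cost 190≤341).
S4: dominated by S7 (mass 1051≤1192, torque 11.4≥11.1, efficiency 72≥69, cost 394≤412).
S5: not dominated (best torque).
S6: not dominated.
S7: not dominated.
S8: dominated by S1 (mass 630≤884, torque 10.7≥3.9, efficiency 92≥68, cost 51≤478).
S9: dominated by S4 (mass 1192≤1963, torque 11.1≥10.8, efficiency 69≥68, cost 412≤478).
S10: dominated by S1 (mass 630≤676, torque 10.7≥1.9, efficiency 92≥72, cost 51≤507).
S11: dominated by S1 (mass 630≤1246, torque 10.7≥10.1, efficiency 92≥88, cost 51≤396).

S1, S5, S6, S7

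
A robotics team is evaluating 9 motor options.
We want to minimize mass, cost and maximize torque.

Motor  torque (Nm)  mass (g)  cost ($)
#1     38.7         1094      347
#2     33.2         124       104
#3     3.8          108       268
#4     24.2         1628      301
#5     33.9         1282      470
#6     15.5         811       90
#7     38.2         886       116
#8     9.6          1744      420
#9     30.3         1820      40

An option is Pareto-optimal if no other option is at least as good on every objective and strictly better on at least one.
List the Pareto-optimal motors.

#1: not dominated (best torque).
#2: not dominated.
#3: not dominated (best mass).
#4: dominated by #2 (torque 33.2≥24.2, mass 124≤1628, cost 104≤301).
#5: dominated by #1 (torque 38.7≥33.9, mass 1094≤1282, cost 347≤470).
#6: not dominated.
#7: not dominated.
#8: dominated by #1 (torque 38.7≥9.6, mass 1094≤1744, cost 347≤420).
#9: not dominated (best cost).

#1, #2, #3, #6, #7, #9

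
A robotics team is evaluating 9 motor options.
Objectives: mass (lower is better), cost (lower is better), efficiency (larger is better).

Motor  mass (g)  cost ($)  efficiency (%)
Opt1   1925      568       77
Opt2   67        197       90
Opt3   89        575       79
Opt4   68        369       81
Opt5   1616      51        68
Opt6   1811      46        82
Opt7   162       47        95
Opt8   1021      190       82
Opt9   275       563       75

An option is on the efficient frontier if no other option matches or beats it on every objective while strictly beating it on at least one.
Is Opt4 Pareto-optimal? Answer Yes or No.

No

Opt2 vs Opt4: mass 67≤68, cost 197≤369, efficiency 90≥81 — Opt2 is at least as good on every objective and strictly better on at least one, so Opt2 dominates Opt4.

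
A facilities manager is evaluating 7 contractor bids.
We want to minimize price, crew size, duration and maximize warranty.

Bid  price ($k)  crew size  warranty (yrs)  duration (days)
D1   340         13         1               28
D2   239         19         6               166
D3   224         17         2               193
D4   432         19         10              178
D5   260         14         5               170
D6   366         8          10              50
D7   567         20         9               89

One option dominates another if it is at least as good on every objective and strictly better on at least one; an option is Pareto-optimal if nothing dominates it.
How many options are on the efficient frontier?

5

D1: not dominated (best duration).
D2: not dominated.
D3: not dominated (best price).
D4: dominated by D6 (price 366≤432, crew size 8≤19, warranty 10≥10, duration 50≤178).
D5: not dominated.
D6: not dominated (best crew size).
D7: dominated by D6 (price 366≤567, crew size 8≤20, warranty 10≥9, duration 50≤89).
Pareto-optimal: D1, D2, D3, D5, D6 → 5.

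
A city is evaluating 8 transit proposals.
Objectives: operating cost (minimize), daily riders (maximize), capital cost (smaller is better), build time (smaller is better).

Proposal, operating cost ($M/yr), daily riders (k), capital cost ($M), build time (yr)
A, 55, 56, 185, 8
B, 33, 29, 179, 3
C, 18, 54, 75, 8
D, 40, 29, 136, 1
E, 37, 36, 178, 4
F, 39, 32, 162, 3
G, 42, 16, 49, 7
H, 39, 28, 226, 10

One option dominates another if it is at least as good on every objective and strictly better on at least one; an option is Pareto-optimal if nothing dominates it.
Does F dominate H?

F vs H: operating cost 39≤39, daily riders 32≥28, capital cost 162≤226, build time 3≤10 — F is at least as good on every objective with at least one strict improvement.

Yes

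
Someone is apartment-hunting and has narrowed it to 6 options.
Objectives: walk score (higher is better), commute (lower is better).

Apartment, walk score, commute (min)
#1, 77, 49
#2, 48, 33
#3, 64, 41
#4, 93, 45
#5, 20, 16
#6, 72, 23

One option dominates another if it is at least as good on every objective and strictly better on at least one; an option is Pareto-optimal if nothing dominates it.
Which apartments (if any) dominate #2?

#6: walk score 72≥48, commute 23≤33 — dominates #2.
Others (#1, #3, #4, #5) are each worse than #2 on at least one objective.

#6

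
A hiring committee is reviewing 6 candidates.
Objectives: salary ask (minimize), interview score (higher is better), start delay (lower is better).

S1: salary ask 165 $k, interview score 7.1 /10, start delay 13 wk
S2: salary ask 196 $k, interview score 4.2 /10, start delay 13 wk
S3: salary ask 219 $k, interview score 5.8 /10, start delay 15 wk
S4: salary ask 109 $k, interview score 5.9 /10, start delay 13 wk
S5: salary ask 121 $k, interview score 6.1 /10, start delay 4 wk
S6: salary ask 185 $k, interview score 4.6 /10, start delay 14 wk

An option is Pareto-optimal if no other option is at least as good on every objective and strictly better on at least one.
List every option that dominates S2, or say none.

S1, S4, S5

S1: salary ask 165≤196, interview score 7.1≥4.2, start delay 13≤13 — dominates S2.
S4: salary ask 109≤196, interview score 5.9≥4.2, start delay 13≤13 — dominates S2.
S5: salary ask 121≤196, interview score 6.1≥4.2, start delay 4≤13 — dominates S2.
Others (S3, S6) are each worse than S2 on at least one objective.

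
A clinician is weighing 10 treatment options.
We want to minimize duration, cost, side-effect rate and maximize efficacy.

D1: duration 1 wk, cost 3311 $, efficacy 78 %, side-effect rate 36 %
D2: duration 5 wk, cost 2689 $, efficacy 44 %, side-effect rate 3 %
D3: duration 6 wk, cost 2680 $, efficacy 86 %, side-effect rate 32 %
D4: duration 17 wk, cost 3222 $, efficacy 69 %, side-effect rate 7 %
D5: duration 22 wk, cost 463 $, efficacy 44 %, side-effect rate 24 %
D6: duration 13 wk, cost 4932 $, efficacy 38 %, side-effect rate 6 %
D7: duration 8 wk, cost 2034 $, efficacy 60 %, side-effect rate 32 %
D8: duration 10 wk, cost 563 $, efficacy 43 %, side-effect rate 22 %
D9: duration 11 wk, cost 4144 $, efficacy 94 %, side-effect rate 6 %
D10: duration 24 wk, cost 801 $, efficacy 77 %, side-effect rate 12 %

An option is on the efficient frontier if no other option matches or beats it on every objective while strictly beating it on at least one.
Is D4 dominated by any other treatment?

D1: worse on cost (3311 vs 3222).
D2: worse on efficacy (44 vs 69).
D3: worse on side-effect rate (32 vs 7).
D5: worse on duration (22 vs 17).
D6: worse on cost (4932 vs 3222).
D7: worse on efficacy (60 vs 69).
D8: worse on efficacy (43 vs 69).
D9: worse on cost (4144 vs 3222).
D10: worse on duration (24 vs 17).
No option is at least as good as D4 on every objective and strictly better on one.

No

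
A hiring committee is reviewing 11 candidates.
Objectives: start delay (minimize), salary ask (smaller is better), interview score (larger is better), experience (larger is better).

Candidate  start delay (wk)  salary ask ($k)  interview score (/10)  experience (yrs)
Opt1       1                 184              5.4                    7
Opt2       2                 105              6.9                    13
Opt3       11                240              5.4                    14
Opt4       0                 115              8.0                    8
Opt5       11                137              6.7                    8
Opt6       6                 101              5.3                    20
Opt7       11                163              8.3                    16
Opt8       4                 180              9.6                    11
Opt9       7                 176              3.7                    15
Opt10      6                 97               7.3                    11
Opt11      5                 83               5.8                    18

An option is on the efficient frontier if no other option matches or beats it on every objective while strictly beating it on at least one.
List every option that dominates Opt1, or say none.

Opt4

Opt4: start delay 0≤1, salary ask 115≤184, interview score 8.0≥5.4, experience 8≥7 — dominates Opt1.
Others (Opt2, Opt3, Opt5, Opt6, Opt7, Opt8, Opt9, Opt10, Opt11) are each worse than Opt1 on at least one objective.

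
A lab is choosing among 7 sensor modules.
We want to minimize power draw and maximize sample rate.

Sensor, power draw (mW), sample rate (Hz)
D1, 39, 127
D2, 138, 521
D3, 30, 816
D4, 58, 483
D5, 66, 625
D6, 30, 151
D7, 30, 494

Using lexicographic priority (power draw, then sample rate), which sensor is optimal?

First minimize power draw: best is 30, kept {D3, D6, D7}.
Then maximize sample rate: best is 816, kept {D3}.

D3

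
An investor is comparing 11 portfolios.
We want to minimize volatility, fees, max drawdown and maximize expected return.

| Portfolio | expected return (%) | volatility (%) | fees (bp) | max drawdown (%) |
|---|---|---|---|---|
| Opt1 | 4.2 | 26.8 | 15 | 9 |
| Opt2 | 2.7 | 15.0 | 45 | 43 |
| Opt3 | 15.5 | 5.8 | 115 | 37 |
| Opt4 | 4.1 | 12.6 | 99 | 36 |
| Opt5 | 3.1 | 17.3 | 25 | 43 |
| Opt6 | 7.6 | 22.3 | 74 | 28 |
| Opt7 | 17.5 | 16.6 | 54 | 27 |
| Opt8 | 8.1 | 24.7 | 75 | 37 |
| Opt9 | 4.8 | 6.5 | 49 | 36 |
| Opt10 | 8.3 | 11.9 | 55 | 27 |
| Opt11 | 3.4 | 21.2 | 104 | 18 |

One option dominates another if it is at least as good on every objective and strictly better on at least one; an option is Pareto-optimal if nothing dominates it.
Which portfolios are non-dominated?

Opt1, Opt2, Opt3, Opt5, Opt7, Opt9, Opt10, Opt11

Opt1: not dominated (best fees).
Opt2: not dominated.
Opt3: not dominated (best volatility).
Opt4: dominated by Opt9 (expected return 4.8≥4.1, volatility 6.5≤12.6, fees 49≤99, max drawdown 36≤36).
Opt5: not dominated.
Opt6: dominated by Opt7 (expected return 17.5≥7.6, volatility 16.6≤22.3, fees 54≤74, max drawdown 27≤28).
Opt7: not dominated (best expected return).
Opt8: dominated by Opt7 (expected return 17.5≥8.1, volatility 16.6≤24.7, fees 54≤75, max drawdown 27≤37).
Opt9: not dominated.
Opt10: not dominated.
Opt11: not dominated.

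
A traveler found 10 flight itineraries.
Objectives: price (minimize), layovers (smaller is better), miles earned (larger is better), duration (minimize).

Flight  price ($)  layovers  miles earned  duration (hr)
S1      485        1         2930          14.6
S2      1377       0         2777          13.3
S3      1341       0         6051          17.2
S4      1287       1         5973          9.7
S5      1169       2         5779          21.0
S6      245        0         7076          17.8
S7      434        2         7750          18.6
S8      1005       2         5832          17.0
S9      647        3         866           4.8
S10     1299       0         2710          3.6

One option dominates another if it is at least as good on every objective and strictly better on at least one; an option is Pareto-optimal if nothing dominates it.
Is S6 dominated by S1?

S1 vs S6: S1 is worse on price (485 vs 245), so it does not dominate S6.

No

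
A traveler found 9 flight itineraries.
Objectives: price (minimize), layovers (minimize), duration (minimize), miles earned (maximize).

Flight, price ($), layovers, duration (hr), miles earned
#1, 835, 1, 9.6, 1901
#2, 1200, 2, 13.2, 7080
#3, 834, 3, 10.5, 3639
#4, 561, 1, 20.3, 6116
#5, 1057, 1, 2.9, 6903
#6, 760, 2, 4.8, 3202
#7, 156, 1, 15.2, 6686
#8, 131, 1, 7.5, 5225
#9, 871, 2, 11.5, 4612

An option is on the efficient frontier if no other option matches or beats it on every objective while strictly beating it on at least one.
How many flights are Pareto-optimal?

#1: dominated by #8 (price 131≤835, layovers 1≤1, duration 7.5≤9.6, miles earned 5225≥1901).
#2: not dominated (best miles earned).
#3: dominated by #8 (price 131≤834, layovers 1≤3, duration 7.5≤10.5, miles earned 5225≥3639).
#4: dominated by #7 (price 156≤561, layovers 1≤1, duration 15.2≤20.3, miles earned 6686≥6116).
#5: not dominated (best duration).
#6: not dominated.
#7: not dominated.
#8: not dominated (best price).
#9: dominated by #8 (price 131≤871, layovers 1≤2, duration 7.5≤11.5, miles earned 5225≥4612).
Pareto-optimal: #2, #5, #6, #7, #8 → 5.

5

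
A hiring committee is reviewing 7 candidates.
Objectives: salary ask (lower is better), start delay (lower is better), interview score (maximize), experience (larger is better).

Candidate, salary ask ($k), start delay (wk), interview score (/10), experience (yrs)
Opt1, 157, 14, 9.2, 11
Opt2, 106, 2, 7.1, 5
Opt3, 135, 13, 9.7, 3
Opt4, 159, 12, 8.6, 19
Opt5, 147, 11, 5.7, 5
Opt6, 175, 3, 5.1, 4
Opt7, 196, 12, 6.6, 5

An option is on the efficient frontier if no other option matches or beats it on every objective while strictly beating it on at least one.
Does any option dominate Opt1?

Opt2: worse on interview score (7.1 vs 9.2).
Opt3: worse on experience (3 vs 11).
Opt4: worse on salary ask (159 vs 157).
Opt5: worse on interview score (5.7 vs 9.2).
Opt6: worse on salary ask (175 vs 157).
Opt7: worse on salary ask (196 vs 157).
No option is at least as good as Opt1 on every objective and strictly better on one.

No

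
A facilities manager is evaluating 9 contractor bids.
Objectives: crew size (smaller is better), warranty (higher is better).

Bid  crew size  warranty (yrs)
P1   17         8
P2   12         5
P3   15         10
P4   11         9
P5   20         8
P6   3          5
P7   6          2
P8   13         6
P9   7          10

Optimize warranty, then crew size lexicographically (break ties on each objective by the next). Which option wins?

P9

First maximize warranty: best is 10, kept {P3, P9}.
Then minimize crew size: best is 7, kept {P9}.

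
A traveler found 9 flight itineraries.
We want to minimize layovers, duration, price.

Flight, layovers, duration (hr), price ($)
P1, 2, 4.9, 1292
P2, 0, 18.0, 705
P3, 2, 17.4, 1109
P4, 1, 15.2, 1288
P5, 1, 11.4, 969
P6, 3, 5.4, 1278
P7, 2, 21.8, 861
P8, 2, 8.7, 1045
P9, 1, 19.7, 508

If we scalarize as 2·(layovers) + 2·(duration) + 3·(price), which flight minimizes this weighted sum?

P1: 2·2 + 2·4.9 + 3·1292 = 3889.8
P2: 2·0 + 2·18.0 + 3·705 = 2151.0
P3: 2·2 + 2·17.4 + 3·1109 = 3365.8
P4: 2·1 + 2·15.2 + 3·1288 = 3896.4
P5: 2·1 + 2·11.4 + 3·969 = 2931.8
P6: 2·3 + 2·5.4 + 3·1278 = 3850.8
P7: 2·2 + 2·21.8 + 3·861 = 2630.6
P8: 2·2 + 2·8.7 + 3·1045 = 3156.4
P9: 2·1 + 2·19.7 + 3·508 = 1565.4
Lowest: P9 at 1565.4.

P9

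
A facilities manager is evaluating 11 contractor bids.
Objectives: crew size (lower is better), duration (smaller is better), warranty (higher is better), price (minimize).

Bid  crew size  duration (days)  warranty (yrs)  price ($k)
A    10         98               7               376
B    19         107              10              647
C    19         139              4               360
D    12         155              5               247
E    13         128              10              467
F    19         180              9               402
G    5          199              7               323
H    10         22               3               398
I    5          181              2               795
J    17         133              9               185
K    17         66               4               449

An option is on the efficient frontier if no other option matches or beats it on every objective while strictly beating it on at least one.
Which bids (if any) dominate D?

none

A: worse on price (376 vs 247).
B: worse on crew size (19 vs 12).
C: worse on crew size (19 vs 12).
E: worse on crew size (13 vs 12).
F: worse on crew size (19 vs 12).
G: worse on duration (199 vs 155).
H: worse on warranty (3 vs 5).
I: worse on duration (181 vs 155).
J: worse on crew size (17 vs 12).
K: worse on crew size (17 vs 12).
No option dominates D.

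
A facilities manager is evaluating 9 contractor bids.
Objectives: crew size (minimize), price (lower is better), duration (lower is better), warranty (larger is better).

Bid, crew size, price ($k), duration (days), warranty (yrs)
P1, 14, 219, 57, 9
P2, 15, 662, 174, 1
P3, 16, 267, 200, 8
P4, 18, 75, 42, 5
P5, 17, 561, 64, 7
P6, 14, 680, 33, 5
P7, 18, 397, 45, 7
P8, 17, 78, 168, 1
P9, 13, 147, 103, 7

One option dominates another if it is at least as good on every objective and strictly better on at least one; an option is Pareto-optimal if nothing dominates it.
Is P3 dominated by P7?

P7 vs P3: P7 is worse on crew size (18 vs 16), so it does not dominate P3.

No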